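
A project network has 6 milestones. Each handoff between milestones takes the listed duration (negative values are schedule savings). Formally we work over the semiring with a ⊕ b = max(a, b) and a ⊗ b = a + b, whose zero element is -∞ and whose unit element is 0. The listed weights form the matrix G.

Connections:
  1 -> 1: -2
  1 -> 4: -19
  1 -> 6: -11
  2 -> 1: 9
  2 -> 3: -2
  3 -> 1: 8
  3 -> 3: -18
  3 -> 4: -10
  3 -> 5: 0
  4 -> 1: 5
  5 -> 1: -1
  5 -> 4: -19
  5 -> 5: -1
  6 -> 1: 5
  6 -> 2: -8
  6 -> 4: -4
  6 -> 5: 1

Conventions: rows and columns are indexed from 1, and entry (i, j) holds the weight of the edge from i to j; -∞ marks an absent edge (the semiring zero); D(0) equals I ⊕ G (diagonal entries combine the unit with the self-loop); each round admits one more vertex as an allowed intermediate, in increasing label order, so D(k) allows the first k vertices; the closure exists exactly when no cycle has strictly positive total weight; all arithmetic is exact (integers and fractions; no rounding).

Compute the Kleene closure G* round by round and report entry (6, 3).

D(0):
  [0, -∞, -∞, -19, -∞, -11]
  [9, 0, -2, -∞, -∞, -∞]
  [8, -∞, 0, -10, 0, -∞]
  [5, -∞, -∞, 0, -∞, -∞]
  [-1, -∞, -∞, -19, 0, -∞]
  [5, -8, -∞, -4, 1, 0]
D(1):
  [0, -∞, -∞, -19, -∞, -11]
  [9, 0, -2, -10, -∞, -2]
  [8, -∞, 0, -10, 0, -3]
  [5, -∞, -∞, 0, -∞, -6]
  [-1, -∞, -∞, -19, 0, -12]
  [5, -8, -∞, -4, 1, 0]
D(2):
  [0, -∞, -∞, -19, -∞, -11]
  [9, 0, -2, -10, -∞, -2]
  [8, -∞, 0, -10, 0, -3]
  [5, -∞, -∞, 0, -∞, -6]
  [-1, -∞, -∞, -19, 0, -12]
  [5, -8, -10, -4, 1, 0]
D(3):
  [0, -∞, -∞, -19, -∞, -11]
  [9, 0, -2, -10, -2, -2]
  [8, -∞, 0, -10, 0, -3]
  [5, -∞, -∞, 0, -∞, -6]
  [-1, -∞, -∞, -19, 0, -12]
  [5, -8, -10, -4, 1, 0]
D(4):
  [0, -∞, -∞, -19, -∞, -11]
  [9, 0, -2, -10, -2, -2]
  [8, -∞, 0, -10, 0, -3]
  [5, -∞, -∞, 0, -∞, -6]
  [-1, -∞, -∞, -19, 0, -12]
  [5, -8, -10, -4, 1, 0]
D(5):
  [0, -∞, -∞, -19, -∞, -11]
  [9, 0, -2, -10, -2, -2]
  [8, -∞, 0, -10, 0, -3]
  [5, -∞, -∞, 0, -∞, -6]
  [-1, -∞, -∞, -19, 0, -12]
  [5, -8, -10, -4, 1, 0]
D(6):
  [0, -19, -21, -15, -10, -11]
  [9, 0, -2, -6, -1, -2]
  [8, -11, 0, -7, 0, -3]
  [5, -14, -16, 0, -5, -6]
  [-1, -20, -22, -16, 0, -12]
  [5, -8, -10, -4, 1, 0]
Answer: G*[6][3] = -10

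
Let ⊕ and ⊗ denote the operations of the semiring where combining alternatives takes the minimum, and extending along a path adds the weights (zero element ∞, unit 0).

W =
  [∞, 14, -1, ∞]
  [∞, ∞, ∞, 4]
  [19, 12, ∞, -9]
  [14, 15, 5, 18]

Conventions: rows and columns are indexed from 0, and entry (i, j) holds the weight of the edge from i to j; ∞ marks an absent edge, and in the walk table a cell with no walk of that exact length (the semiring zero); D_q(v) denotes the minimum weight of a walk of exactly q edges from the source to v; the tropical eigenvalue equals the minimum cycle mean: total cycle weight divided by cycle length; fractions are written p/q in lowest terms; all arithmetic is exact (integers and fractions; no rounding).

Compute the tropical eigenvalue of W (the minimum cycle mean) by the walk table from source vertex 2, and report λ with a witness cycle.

q=0: [∞, ∞, 0, ∞]
q=1: [19, 12, ∞, -9]
q=2: [5, 6, -4, 9]
q=3: [15, 8, 4, -13]
q=4: [1, 2, -8, -5]
Optimal cycle mean attained by: cycle 2->3->2, total (-9) + 5, length 2.
Answer: λ = -2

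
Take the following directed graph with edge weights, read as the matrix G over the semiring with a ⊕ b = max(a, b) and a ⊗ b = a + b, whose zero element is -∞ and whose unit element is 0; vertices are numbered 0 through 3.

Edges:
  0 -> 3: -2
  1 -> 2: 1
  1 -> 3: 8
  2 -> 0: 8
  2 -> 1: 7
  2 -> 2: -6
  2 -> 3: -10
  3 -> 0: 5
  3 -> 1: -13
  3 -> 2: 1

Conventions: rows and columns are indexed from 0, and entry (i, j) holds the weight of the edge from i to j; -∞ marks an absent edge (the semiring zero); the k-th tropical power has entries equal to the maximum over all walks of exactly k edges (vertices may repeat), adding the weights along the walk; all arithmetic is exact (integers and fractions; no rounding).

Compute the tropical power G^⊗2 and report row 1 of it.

G^⊗2:
  [3, -15, -1, -∞]
  [13, 8, 9, -9]
  [2, 1, 8, 15]
  [9, 8, -5, 3]
Answer: row 1 of G^⊗2 = [13, 8, 9, -9]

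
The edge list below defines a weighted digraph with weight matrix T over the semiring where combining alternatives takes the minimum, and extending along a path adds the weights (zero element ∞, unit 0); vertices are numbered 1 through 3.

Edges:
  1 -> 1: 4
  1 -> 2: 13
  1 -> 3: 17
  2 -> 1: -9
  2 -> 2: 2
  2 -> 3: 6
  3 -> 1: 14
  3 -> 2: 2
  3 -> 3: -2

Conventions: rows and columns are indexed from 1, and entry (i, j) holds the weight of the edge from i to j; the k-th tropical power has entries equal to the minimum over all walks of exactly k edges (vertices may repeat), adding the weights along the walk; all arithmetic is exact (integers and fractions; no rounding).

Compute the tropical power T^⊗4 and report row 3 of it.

T^⊗2:
  [4, 15, 15]
  [-7, 4, 4]
  [-7, 0, -4]
T^⊗3:
  [6, 17, 13]
  [-5, 6, 2]
  [-9, -2, -6]
T^⊗4:
  [8, 15, 11]
  [-3, 4, 0]
  [-11, -4, -8]
Answer: row 3 of T^⊗4 = [-11, -4, -8]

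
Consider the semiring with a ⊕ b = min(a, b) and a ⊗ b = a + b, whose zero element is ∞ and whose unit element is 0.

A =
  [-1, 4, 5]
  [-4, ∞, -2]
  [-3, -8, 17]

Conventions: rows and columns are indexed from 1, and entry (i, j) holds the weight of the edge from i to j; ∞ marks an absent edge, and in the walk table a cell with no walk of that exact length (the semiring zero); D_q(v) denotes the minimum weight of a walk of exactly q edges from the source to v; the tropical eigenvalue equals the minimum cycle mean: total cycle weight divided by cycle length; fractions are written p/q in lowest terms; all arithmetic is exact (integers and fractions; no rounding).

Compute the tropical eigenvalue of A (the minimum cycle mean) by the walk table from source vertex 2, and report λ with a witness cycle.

q=0: [∞, 0, ∞]
q=1: [-4, ∞, -2]
q=2: [-5, -10, 1]
q=3: [-14, -7, -12]
Optimal cycle mean attained by: cycle 2->3->2, total (-2) + (-8), length 2.
Answer: λ = -5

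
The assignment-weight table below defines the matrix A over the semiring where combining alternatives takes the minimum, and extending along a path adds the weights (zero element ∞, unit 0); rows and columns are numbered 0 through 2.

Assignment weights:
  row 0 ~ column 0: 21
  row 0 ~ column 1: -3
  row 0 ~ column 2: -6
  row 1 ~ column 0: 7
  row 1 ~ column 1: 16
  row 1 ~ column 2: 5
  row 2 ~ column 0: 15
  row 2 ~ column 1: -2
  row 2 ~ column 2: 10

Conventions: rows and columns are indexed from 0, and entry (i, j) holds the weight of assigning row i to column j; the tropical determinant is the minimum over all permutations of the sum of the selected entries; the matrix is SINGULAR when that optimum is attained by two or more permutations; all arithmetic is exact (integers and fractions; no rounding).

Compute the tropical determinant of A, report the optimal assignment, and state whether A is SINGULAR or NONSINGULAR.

σ = (0, 1, 2): 21 + 16 + 10 = 47
σ = (0, 2, 1): 21 + 5 + (-2) = 24
σ = (1, 0, 2): (-3) + 7 + 10 = 14
σ = (1, 2, 0): (-3) + 5 + 15 = 17
σ = (2, 0, 1): (-6) + 7 + (-2) = -1
σ = (2, 1, 0): (-6) + 16 + 15 = 25
Optimal value attained by: σ = (2, 0, 1).
Answer: det⊕(A) = -1; verdict: NONSINGULAR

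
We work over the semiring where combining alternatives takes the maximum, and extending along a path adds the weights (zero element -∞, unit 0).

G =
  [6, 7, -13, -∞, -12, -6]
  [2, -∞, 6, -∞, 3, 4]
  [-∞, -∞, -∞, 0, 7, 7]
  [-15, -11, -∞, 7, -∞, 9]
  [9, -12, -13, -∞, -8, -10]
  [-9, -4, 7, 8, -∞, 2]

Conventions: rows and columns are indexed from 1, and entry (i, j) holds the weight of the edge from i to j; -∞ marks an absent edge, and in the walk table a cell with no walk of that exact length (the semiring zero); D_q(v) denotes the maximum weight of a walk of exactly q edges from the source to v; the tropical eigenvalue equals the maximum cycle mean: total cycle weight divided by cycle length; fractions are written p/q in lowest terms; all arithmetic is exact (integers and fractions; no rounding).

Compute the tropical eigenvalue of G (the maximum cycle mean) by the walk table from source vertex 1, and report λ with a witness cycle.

q=0: [0, -∞, -∞, -∞, -∞, -∞]
q=1: [6, 7, -13, -∞, -12, -6]
q=2: [12, 13, 13, 2, 10, 11]
q=3: [19, 19, 19, 19, 20, 20]
q=4: [29, 26, 27, 28, 26, 28]
q=5: [35, 36, 35, 36, 34, 37]
q=6: [43, 42, 44, 45, 42, 45]
Optimal cycle mean attained by: cycle 4->6->4, total 9 + 8, length 2.
Answer: λ = 17/2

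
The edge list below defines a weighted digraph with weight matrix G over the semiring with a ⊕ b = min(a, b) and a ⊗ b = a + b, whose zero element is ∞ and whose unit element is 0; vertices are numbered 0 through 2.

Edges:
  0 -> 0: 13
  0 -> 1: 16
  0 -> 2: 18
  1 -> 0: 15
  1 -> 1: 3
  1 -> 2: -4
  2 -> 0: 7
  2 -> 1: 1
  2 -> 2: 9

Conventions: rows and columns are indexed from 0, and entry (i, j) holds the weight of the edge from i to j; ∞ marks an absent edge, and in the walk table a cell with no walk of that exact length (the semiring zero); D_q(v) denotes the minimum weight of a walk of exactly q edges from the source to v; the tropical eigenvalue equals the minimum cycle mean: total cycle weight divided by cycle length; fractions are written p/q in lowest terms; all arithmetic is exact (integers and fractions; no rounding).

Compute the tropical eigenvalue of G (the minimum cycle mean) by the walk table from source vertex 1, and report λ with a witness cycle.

q=0: [∞, 0, ∞]
q=1: [15, 3, -4]
q=2: [3, -3, -1]
q=3: [6, 0, -7]
Optimal cycle mean attained by: cycle 1->2->1, total (-4) + 1, length 2.
Answer: λ = -3/2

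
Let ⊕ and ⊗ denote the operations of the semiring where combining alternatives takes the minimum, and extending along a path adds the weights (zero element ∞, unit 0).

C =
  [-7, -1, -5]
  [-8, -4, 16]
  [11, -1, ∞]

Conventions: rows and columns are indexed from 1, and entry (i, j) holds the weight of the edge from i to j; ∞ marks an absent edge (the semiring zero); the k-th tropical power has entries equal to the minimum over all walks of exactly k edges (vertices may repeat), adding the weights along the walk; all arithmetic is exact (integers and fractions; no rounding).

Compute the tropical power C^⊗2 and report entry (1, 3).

C^⊗2:
  [-14, -8, -12]
  [-15, -9, -13]
  [-9, -5, 6]
Key observation: the optimum is the walk 1->1->3, with weight (-7) + (-5) = -12.
Optimal value attained by: walk 1->1->3.
Answer: (C^⊗2)[1][3] = -12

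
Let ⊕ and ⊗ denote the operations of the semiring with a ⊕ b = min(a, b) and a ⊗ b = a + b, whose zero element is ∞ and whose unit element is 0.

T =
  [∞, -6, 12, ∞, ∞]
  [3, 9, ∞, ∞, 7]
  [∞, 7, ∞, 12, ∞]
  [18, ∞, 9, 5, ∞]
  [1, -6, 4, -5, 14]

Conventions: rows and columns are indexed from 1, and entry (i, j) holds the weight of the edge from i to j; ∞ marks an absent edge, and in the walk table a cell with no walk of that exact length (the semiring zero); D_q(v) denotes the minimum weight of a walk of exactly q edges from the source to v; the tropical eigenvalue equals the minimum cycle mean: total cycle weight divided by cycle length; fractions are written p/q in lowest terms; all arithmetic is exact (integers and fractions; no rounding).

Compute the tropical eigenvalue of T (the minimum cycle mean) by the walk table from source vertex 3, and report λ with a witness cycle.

q=0: [∞, ∞, 0, ∞, ∞]
q=1: [∞, 7, ∞, 12, ∞]
q=2: [10, 16, 21, 17, 14]
q=3: [15, 4, 18, 9, 23]
q=4: [7, 9, 18, 14, 11]
q=5: [12, 1, 15, 6, 16]
Optimal cycle mean attained by: cycle 1->2->1, total (-6) + 3, length 2.
Answer: λ = -3/2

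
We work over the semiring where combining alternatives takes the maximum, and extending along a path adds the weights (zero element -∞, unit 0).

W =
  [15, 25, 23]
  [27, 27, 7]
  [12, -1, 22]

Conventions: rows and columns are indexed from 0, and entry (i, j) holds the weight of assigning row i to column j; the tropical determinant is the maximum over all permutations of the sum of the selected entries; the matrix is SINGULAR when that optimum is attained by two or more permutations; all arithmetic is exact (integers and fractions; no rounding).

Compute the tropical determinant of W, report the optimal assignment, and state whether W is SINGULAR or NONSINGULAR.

σ = (0, 1, 2): 15 + 27 + 22 = 64
σ = (0, 2, 1): 15 + 7 + (-1) = 21
σ = (1, 0, 2): 25 + 27 + 22 = 74
σ = (1, 2, 0): 25 + 7 + 12 = 44
σ = (2, 0, 1): 23 + 27 + (-1) = 49
σ = (2, 1, 0): 23 + 27 + 12 = 62
Optimal value attained by: σ = (1, 0, 2).
Answer: det⊕(W) = 74; verdict: NONSINGULAR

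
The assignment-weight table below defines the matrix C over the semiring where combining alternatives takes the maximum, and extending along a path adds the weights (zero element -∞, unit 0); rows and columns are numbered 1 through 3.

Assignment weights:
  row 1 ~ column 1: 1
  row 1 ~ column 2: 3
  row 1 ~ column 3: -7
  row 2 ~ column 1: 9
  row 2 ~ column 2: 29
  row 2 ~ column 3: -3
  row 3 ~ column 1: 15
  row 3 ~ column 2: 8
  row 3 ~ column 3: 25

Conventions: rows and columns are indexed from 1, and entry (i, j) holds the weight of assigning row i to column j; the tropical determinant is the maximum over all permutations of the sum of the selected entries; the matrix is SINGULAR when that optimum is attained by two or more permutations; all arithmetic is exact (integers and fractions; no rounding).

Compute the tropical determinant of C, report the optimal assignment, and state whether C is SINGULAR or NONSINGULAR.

σ = (1, 2, 3): 1 + 29 + 25 = 55
σ = (1, 3, 2): 1 + (-3) + 8 = 6
σ = (2, 1, 3): 3 + 9 + 25 = 37
σ = (2, 3, 1): 3 + (-3) + 15 = 15
σ = (3, 1, 2): (-7) + 9 + 8 = 10
σ = (3, 2, 1): (-7) + 29 + 15 = 37
Optimal value attained by: σ = (1, 2, 3).
Answer: det⊕(C) = 55; verdict: NONSINGULAR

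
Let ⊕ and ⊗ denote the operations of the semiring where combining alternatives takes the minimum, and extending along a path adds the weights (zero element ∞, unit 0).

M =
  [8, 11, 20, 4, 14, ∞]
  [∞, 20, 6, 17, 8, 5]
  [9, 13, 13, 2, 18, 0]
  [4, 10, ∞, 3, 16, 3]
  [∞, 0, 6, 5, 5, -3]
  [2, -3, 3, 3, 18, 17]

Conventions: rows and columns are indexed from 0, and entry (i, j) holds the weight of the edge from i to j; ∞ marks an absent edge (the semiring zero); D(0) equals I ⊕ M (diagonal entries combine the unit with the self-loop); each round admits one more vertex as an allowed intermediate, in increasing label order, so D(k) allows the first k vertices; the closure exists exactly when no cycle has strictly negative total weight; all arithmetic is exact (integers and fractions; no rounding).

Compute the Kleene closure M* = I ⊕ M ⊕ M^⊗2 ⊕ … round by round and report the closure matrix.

D(0):
  [0, 11, 20, 4, 14, ∞]
  [∞, 0, 6, 17, 8, 5]
  [9, 13, 0, 2, 18, 0]
  [4, 10, ∞, 0, 16, 3]
  [∞, 0, 6, 5, 0, -3]
  [2, -3, 3, 3, 18, 0]
D(1):
  [0, 11, 20, 4, 14, ∞]
  [∞, 0, 6, 17, 8, 5]
  [9, 13, 0, 2, 18, 0]
  [4, 10, 24, 0, 16, 3]
  [∞, 0, 6, 5, 0, -3]
  [2, -3, 3, 3, 16, 0]
D(2):
  [0, 11, 17, 4, 14, 16]
  [∞, 0, 6, 17, 8, 5]
  [9, 13, 0, 2, 18, 0]
  [4, 10, 16, 0, 16, 3]
  [∞, 0, 6, 5, 0, -3]
  [2, -3, 3, 3, 5, 0]
D(3):
  [0, 11, 17, 4, 14, 16]
  [15, 0, 6, 8, 8, 5]
  [9, 13, 0, 2, 18, 0]
  [4, 10, 16, 0, 16, 3]
  [15, 0, 6, 5, 0, -3]
  [2, -3, 3, 3, 5, 0]
D(4):
  [0, 11, 17, 4, 14, 7]
  [12, 0, 6, 8, 8, 5]
  [6, 12, 0, 2, 18, 0]
  [4, 10, 16, 0, 16, 3]
  [9, 0, 6, 5, 0, -3]
  [2, -3, 3, 3, 5, 0]
D(5):
  [0, 11, 17, 4, 14, 7]
  [12, 0, 6, 8, 8, 5]
  [6, 12, 0, 2, 18, 0]
  [4, 10, 16, 0, 16, 3]
  [9, 0, 6, 5, 0, -3]
  [2, -3, 3, 3, 5, 0]
D(6):
  [0, 4, 10, 4, 12, 7]
  [7, 0, 6, 8, 8, 5]
  [2, -3, 0, 2, 5, 0]
  [4, 0, 6, 0, 8, 3]
  [-1, -6, 0, 0, 0, -3]
  [2, -3, 3, 3, 5, 0]
Answer: M* = [[0, 4, 10, 4, 12, 7], [7, 0, 6, 8, 8, 5], [2, -3, 0, 2, 5, 0], [4, 0, 6, 0, 8, 3], [-1, -6, 0, 0, 0, -3], [2, -3, 3, 3, 5, 0]]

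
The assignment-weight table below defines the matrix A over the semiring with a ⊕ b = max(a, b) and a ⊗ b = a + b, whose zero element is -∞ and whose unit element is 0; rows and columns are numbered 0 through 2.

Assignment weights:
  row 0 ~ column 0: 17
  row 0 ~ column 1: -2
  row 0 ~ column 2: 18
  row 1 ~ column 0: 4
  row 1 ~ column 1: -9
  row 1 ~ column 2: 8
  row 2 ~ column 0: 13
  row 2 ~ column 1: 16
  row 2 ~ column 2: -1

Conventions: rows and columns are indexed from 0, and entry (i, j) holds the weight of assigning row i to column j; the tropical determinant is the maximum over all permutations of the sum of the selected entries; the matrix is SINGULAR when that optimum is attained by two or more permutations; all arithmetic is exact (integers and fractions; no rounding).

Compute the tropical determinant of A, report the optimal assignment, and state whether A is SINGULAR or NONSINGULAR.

σ = (0, 1, 2): 17 + (-9) + (-1) = 7
σ = (0, 2, 1): 17 + 8 + 16 = 41
σ = (1, 0, 2): (-2) + 4 + (-1) = 1
σ = (1, 2, 0): (-2) + 8 + 13 = 19
σ = (2, 0, 1): 18 + 4 + 16 = 38
σ = (2, 1, 0): 18 + (-9) + 13 = 22
Optimal value attained by: σ = (0, 2, 1).
Answer: det⊕(A) = 41; verdict: NONSINGULAR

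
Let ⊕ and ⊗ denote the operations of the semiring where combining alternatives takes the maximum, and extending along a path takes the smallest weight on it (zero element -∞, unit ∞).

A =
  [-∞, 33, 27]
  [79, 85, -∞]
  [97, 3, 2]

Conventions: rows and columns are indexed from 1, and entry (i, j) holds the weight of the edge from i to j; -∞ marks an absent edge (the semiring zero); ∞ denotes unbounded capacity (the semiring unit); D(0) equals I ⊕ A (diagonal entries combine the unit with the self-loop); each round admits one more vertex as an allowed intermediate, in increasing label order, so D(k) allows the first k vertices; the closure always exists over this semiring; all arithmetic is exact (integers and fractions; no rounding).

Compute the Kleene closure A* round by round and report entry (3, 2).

D(0):
  [∞, 33, 27]
  [79, ∞, -∞]
  [97, 3, ∞]
D(1):
  [∞, 33, 27]
  [79, ∞, 27]
  [97, 33, ∞]
D(2):
  [∞, 33, 27]
  [79, ∞, 27]
  [97, 33, ∞]
D(3):
  [∞, 33, 27]
  [79, ∞, 27]
  [97, 33, ∞]
Answer: A*[3][2] = 33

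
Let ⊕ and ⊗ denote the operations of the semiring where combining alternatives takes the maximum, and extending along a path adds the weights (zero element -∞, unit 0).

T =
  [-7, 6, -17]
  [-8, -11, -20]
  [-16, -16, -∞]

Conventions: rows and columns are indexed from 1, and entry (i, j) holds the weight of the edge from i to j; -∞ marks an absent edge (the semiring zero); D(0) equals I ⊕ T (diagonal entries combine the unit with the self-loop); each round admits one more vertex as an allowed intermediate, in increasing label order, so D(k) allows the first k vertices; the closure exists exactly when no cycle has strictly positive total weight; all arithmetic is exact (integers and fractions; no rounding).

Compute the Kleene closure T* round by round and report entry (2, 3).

D(0):
  [0, 6, -17]
  [-8, 0, -20]
  [-16, -16, 0]
D(1):
  [0, 6, -17]
  [-8, 0, -20]
  [-16, -10, 0]
D(2):
  [0, 6, -14]
  [-8, 0, -20]
  [-16, -10, 0]
D(3):
  [0, 6, -14]
  [-8, 0, -20]
  [-16, -10, 0]
Answer: T*[2][3] = -20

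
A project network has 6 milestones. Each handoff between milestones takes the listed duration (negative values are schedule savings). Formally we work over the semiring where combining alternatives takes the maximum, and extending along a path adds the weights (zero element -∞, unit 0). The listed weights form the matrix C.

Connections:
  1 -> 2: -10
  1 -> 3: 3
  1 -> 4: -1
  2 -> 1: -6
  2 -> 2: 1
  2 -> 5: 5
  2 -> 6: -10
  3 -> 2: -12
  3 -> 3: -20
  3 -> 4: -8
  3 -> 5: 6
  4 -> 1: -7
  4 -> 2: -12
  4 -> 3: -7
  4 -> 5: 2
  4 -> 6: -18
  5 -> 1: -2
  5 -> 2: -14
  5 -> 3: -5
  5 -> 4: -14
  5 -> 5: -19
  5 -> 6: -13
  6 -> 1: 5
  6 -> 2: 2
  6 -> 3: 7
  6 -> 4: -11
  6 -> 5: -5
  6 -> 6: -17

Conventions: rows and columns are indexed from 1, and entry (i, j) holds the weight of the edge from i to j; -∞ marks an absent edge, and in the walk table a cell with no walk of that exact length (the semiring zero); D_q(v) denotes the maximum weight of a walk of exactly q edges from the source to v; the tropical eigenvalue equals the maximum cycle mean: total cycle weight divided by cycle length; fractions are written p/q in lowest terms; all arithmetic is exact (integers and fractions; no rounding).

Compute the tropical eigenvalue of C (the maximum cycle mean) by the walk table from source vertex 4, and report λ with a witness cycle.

q=0: [-∞, -∞, -∞, 0, -∞, -∞]
q=1: [-7, -12, -7, -∞, 2, -18]
q=2: [0, -11, -3, -8, -1, -11]
q=3: [-3, -9, 3, -1, 3, -14]
q=4: [1, -8, 0, -4, 9, -10]
q=5: [7, -5, 4, 0, 6, -4]
q=6: [4, -2, 10, 6, 10, -7]
Optimal cycle mean attained by: cycle 1->3->5->1, total 3 + 6 + (-2), length 3.
Answer: λ = 7/3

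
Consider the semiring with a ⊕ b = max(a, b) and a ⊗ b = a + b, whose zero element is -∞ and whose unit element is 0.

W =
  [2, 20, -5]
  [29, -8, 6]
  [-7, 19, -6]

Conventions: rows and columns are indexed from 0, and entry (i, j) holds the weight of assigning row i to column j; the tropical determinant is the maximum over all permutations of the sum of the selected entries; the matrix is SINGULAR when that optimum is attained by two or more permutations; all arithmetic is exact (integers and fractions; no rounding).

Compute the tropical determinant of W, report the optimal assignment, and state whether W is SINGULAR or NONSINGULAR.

σ = (0, 1, 2): 2 + (-8) + (-6) = -12
σ = (0, 2, 1): 2 + 6 + 19 = 27
σ = (1, 0, 2): 20 + 29 + (-6) = 43
σ = (1, 2, 0): 20 + 6 + (-7) = 19
σ = (2, 0, 1): (-5) + 29 + 19 = 43
σ = (2, 1, 0): (-5) + (-8) + (-7) = -20
Optimal value attained by: σ = (1, 0, 2).
Answer: det⊕(W) = 43; verdict: SINGULAR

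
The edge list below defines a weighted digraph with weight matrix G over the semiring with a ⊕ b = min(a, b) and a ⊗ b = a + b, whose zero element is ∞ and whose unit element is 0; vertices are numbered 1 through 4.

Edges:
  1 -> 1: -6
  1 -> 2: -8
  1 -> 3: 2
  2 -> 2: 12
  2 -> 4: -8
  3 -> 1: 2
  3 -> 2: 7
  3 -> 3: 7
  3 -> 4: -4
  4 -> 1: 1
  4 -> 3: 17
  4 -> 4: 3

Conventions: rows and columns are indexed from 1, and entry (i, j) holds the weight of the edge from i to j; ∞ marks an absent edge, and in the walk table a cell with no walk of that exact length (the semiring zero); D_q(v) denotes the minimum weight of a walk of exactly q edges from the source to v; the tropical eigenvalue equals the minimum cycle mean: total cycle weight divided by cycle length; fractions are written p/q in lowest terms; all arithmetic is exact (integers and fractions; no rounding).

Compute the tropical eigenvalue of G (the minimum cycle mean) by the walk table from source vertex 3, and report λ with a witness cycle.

q=0: [∞, ∞, 0, ∞]
q=1: [2, 7, 7, -4]
q=2: [-4, -6, 4, -1]
q=3: [-10, -12, -2, -14]
q=4: [-16, -18, -8, -20]
Optimal cycle mean attained by: cycle 1->1, total (-6), length 1.
Answer: λ = -6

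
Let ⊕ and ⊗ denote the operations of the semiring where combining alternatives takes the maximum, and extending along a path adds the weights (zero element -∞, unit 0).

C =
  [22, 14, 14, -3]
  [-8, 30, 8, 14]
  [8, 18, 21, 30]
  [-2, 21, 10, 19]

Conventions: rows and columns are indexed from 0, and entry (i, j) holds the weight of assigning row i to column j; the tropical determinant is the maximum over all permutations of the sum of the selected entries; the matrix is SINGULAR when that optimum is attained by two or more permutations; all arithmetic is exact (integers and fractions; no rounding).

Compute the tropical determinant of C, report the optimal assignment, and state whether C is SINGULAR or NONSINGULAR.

σ = (0, 1, 2, 3): 22 + 30 + 21 + 19 = 92
σ = (0, 1, 3, 2): 22 + 30 + 30 + 10 = 92
σ = (0, 2, 1, 3): 22 + 8 + 18 + 19 = 67
σ = (0, 2, 3, 1): 22 + 8 + 30 + 21 = 81
σ = (0, 3, 1, 2): 22 + 14 + 18 + 10 = 64
σ = (0, 3, 2, 1): 22 + 14 + 21 + 21 = 78
σ = (1, 0, 2, 3): 14 + (-8) + 21 + 19 = 46
σ = (1, 0, 3, 2): 14 + (-8) + 30 + 10 = 46
σ = (1, 2, 0, 3): 14 + 8 + 8 + 19 = 49
σ = (1, 2, 3, 0): 14 + 8 + 30 + (-2) = 50
σ = (1, 3, 0, 2): 14 + 14 + 8 + 10 = 46
σ = (1, 3, 2, 0): 14 + 14 + 21 + (-2) = 47
σ = (2, 0, 1, 3): 14 + (-8) + 18 + 19 = 43
σ = (2, 0, 3, 1): 14 + (-8) + 30 + 21 = 57
σ = (2, 1, 0, 3): 14 + 30 + 8 + 19 = 71
σ = (2, 1, 3, 0): 14 + 30 + 30 + (-2) = 72
σ = (2, 3, 0, 1): 14 + 14 + 8 + 21 = 57
σ = (2, 3, 1, 0): 14 + 14 + 18 + (-2) = 44
σ = (3, 0, 1, 2): (-3) + (-8) + 18 + 10 = 17
σ = (3, 0, 2, 1): (-3) + (-8) + 21 + 21 = 31
σ = (3, 1, 0, 2): (-3) + 30 + 8 + 10 = 45
σ = (3, 1, 2, 0): (-3) + 30 + 21 + (-2) = 46
σ = (3, 2, 0, 1): (-3) + 8 + 8 + 21 = 34
σ = (3, 2, 1, 0): (-3) + 8 + 18 + (-2) = 21
Optimal value attained by: σ = (0, 1, 2, 3).
Answer: det⊕(C) = 92; verdict: SINGULAR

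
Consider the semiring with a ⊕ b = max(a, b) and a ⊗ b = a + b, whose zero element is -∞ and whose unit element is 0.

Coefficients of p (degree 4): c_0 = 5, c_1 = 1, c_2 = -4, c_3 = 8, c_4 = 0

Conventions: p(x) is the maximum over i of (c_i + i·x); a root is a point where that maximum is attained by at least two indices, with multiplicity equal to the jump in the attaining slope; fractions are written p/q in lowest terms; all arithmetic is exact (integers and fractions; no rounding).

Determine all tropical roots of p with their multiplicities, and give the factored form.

hull edge (i=0, c=5) to (i=3, c=8): slope 1, span 3
hull edge (i=3, c=8) to (i=4, c=0): slope -8, span 1
Factored form: p(x) = 0 ⊗ (x ⊕ (-1)) ⊗ (x ⊕ (-1)) ⊗ (x ⊕ (-1)) ⊗ (x ⊕ 8)
Answer: roots = -1 (mult 3), 8 (mult 1)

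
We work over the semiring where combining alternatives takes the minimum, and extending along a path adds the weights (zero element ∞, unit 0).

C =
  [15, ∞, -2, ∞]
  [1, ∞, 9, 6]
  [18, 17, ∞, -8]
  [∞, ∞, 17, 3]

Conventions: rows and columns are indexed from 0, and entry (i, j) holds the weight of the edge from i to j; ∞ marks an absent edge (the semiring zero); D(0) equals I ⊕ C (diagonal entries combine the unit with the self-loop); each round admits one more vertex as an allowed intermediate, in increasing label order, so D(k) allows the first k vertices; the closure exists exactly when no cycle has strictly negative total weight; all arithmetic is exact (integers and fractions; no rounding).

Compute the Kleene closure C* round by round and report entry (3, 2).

D(0):
  [0, ∞, -2, ∞]
  [1, 0, 9, 6]
  [18, 17, 0, -8]
  [∞, ∞, 17, 0]
D(1):
  [0, ∞, -2, ∞]
  [1, 0, -1, 6]
  [18, 17, 0, -8]
  [∞, ∞, 17, 0]
D(2):
  [0, ∞, -2, ∞]
  [1, 0, -1, 6]
  [18, 17, 0, -8]
  [∞, ∞, 17, 0]
D(3):
  [0, 15, -2, -10]
  [1, 0, -1, -9]
  [18, 17, 0, -8]
  [35, 34, 17, 0]
D(4):
  [0, 15, -2, -10]
  [1, 0, -1, -9]
  [18, 17, 0, -8]
  [35, 34, 17, 0]
Answer: C*[3][2] = 17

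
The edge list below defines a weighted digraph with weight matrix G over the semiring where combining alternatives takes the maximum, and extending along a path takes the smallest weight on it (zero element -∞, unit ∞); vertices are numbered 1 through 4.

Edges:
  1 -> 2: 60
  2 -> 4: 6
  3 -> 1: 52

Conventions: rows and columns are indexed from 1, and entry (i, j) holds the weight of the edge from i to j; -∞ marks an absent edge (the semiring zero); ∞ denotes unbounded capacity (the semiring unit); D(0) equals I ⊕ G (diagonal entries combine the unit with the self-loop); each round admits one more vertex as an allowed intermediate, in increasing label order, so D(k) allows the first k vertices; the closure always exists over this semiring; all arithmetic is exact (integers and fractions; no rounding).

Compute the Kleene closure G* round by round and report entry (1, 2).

D(0):
  [∞, 60, -∞, -∞]
  [-∞, ∞, -∞, 6]
  [52, -∞, ∞, -∞]
  [-∞, -∞, -∞, ∞]
D(1):
  [∞, 60, -∞, -∞]
  [-∞, ∞, -∞, 6]
  [52, 52, ∞, -∞]
  [-∞, -∞, -∞, ∞]
D(2):
  [∞, 60, -∞, 6]
  [-∞, ∞, -∞, 6]
  [52, 52, ∞, 6]
  [-∞, -∞, -∞, ∞]
D(3):
  [∞, 60, -∞, 6]
  [-∞, ∞, -∞, 6]
  [52, 52, ∞, 6]
  [-∞, -∞, -∞, ∞]
D(4):
  [∞, 60, -∞, 6]
  [-∞, ∞, -∞, 6]
  [52, 52, ∞, 6]
  [-∞, -∞, -∞, ∞]
Answer: G*[1][2] = 60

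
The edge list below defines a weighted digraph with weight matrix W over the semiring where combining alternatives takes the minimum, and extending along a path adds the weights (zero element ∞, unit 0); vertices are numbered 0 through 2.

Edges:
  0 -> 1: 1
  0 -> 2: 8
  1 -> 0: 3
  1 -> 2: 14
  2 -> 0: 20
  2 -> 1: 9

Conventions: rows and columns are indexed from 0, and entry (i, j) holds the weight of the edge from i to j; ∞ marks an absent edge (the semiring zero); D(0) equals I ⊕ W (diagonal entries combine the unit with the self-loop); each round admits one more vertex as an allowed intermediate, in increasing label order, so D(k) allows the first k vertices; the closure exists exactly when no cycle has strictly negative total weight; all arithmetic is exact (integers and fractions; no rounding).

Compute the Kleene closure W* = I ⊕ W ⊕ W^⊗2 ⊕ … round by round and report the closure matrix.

D(0):
  [0, 1, 8]
  [3, 0, 14]
  [20, 9, 0]
D(1):
  [0, 1, 8]
  [3, 0, 11]
  [20, 9, 0]
D(2):
  [0, 1, 8]
  [3, 0, 11]
  [12, 9, 0]
D(3):
  [0, 1, 8]
  [3, 0, 11]
  [12, 9, 0]
Answer: W* = [[0, 1, 8], [3, 0, 11], [12, 9, 0]]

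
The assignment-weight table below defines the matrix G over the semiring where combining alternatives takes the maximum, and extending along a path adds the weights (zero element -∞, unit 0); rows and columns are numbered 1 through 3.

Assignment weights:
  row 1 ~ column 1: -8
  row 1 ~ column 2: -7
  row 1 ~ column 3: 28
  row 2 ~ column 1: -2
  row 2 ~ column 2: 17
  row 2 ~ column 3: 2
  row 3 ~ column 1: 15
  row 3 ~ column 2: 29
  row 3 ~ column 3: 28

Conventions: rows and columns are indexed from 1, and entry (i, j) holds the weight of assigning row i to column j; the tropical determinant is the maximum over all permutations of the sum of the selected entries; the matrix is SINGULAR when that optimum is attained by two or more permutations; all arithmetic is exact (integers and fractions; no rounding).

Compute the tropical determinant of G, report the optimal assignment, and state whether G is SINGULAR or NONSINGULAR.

σ = (1, 2, 3): (-8) + 17 + 28 = 37
σ = (1, 3, 2): (-8) + 2 + 29 = 23
σ = (2, 1, 3): (-7) + (-2) + 28 = 19
σ = (2, 3, 1): (-7) + 2 + 15 = 10
σ = (3, 1, 2): 28 + (-2) + 29 = 55
σ = (3, 2, 1): 28 + 17 + 15 = 60
Optimal value attained by: σ = (3, 2, 1).
Answer: det⊕(G) = 60; verdict: NONSINGULAR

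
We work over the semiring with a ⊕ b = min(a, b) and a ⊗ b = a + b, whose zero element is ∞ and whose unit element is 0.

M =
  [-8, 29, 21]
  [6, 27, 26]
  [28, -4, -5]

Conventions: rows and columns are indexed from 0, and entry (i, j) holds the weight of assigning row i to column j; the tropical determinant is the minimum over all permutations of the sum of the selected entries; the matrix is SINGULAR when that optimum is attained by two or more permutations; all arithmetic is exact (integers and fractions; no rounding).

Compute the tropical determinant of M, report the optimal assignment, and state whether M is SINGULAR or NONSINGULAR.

σ = (0, 1, 2): (-8) + 27 + (-5) = 14
σ = (0, 2, 1): (-8) + 26 + (-4) = 14
σ = (1, 0, 2): 29 + 6 + (-5) = 30
σ = (1, 2, 0): 29 + 26 + 28 = 83
σ = (2, 0, 1): 21 + 6 + (-4) = 23
σ = (2, 1, 0): 21 + 27 + 28 = 76
Optimal value attained by: σ = (0, 1, 2).
Answer: det⊕(M) = 14; verdict: SINGULAR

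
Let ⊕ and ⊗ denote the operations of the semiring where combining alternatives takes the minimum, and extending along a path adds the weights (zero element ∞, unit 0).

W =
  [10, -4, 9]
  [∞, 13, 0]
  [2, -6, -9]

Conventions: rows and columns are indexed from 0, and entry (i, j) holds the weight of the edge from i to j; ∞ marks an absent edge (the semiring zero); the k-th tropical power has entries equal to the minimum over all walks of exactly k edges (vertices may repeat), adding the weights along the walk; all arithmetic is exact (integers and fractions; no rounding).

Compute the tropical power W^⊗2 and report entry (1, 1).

W^⊗2:
  [11, 3, -4]
  [2, -6, -9]
  [-7, -15, -18]
Key observation: the optimum is the walk 1->2->1, with weight 0 + (-6) = -6.
Optimal value attained by: walk 1->2->1.
Answer: (W^⊗2)[1][1] = -6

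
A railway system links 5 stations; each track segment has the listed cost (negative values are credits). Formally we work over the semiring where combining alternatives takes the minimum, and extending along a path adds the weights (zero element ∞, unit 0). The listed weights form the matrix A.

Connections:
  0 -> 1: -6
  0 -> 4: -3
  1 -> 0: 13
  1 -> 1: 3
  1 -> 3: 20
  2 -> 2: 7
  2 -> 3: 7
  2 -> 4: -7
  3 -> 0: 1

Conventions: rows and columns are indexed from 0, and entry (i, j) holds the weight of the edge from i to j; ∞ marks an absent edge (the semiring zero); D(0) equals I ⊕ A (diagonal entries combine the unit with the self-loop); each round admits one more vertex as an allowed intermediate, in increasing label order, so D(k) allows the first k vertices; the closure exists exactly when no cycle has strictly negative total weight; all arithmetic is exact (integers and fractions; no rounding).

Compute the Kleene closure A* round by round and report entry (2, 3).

D(0):
  [0, -6, ∞, ∞, -3]
  [13, 0, ∞, 20, ∞]
  [∞, ∞, 0, 7, -7]
  [1, ∞, ∞, 0, ∞]
  [∞, ∞, ∞, ∞, 0]
D(1):
  [0, -6, ∞, ∞, -3]
  [13, 0, ∞, 20, 10]
  [∞, ∞, 0, 7, -7]
  [1, -5, ∞, 0, -2]
  [∞, ∞, ∞, ∞, 0]
D(2):
  [0, -6, ∞, 14, -3]
  [13, 0, ∞, 20, 10]
  [∞, ∞, 0, 7, -7]
  [1, -5, ∞, 0, -2]
  [∞, ∞, ∞, ∞, 0]
D(3):
  [0, -6, ∞, 14, -3]
  [13, 0, ∞, 20, 10]
  [∞, ∞, 0, 7, -7]
  [1, -5, ∞, 0, -2]
  [∞, ∞, ∞, ∞, 0]
D(4):
  [0, -6, ∞, 14, -3]
  [13, 0, ∞, 20, 10]
  [8, 2, 0, 7, -7]
  [1, -5, ∞, 0, -2]
  [∞, ∞, ∞, ∞, 0]
D(5):
  [0, -6, ∞, 14, -3]
  [13, 0, ∞, 20, 10]
  [8, 2, 0, 7, -7]
  [1, -5, ∞, 0, -2]
  [∞, ∞, ∞, ∞, 0]
Answer: A*[2][3] = 7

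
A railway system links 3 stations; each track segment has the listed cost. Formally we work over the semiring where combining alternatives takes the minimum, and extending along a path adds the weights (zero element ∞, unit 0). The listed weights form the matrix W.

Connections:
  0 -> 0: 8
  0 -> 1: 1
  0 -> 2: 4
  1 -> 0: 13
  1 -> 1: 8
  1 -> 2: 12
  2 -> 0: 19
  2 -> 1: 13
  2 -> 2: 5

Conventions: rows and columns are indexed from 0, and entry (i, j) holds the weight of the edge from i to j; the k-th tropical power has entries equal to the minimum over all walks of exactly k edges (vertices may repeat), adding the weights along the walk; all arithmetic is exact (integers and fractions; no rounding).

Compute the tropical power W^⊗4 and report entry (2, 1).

W^⊗2:
  [14, 9, 9]
  [21, 14, 17]
  [24, 18, 10]
W^⊗3:
  [22, 15, 14]
  [27, 22, 22]
  [29, 23, 15]
W^⊗4:
  [28, 23, 19]
  [35, 28, 27]
  [34, 28, 20]
Key observation: the optimum is the walk 2->2->2->2->1, with weight 5 + 5 + 5 + 13 = 28.
Optimal value attained by: walk 2->2->2->2->1.
Answer: (W^⊗4)[2][1] = 28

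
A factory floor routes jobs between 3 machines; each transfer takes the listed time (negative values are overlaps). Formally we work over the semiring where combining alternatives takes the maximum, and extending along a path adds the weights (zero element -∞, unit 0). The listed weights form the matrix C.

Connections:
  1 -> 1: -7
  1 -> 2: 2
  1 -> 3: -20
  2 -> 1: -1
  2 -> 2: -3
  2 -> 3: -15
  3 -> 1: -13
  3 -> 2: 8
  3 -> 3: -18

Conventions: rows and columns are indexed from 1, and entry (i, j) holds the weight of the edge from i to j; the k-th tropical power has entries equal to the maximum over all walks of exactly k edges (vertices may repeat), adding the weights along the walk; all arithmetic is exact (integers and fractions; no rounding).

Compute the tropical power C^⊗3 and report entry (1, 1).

C^⊗2:
  [1, -1, -13]
  [-4, 1, -18]
  [7, 5, -7]
C^⊗3:
  [-2, 3, -16]
  [0, -2, -14]
  [4, 9, -10]
Key observation: the optimum is the walk 1->2->2->1, with weight 2 + (-3) + (-1) = -2.
Optimal value attained by: walk 1->2->2->1.
Answer: (C^⊗3)[1][1] = -2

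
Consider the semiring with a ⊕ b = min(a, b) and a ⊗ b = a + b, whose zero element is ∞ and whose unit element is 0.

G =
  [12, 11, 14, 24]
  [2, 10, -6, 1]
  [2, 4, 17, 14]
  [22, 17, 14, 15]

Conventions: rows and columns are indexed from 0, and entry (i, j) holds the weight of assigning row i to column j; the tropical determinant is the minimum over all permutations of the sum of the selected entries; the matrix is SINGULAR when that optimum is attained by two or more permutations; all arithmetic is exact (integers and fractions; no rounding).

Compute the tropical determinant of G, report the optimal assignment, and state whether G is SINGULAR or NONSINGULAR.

σ = (0, 1, 2, 3): 12 + 10 + 17 + 15 = 54
σ = (0, 1, 3, 2): 12 + 10 + 14 + 14 = 50
σ = (0, 2, 1, 3): 12 + (-6) + 4 + 15 = 25
σ = (0, 2, 3, 1): 12 + (-6) + 14 + 17 = 37
σ = (0, 3, 1, 2): 12 + 1 + 4 + 14 = 31
σ = (0, 3, 2, 1): 12 + 1 + 17 + 17 = 47
σ = (1, 0, 2, 3): 11 + 2 + 17 + 15 = 45
σ = (1, 0, 3, 2): 11 + 2 + 14 + 14 = 41
σ = (1, 2, 0, 3): 11 + (-6) + 2 + 15 = 22
σ = (1, 2, 3, 0): 11 + (-6) + 14 + 22 = 41
σ = (1, 3, 0, 2): 11 + 1 + 2 + 14 = 28
σ = (1, 3, 2, 0): 11 + 1 + 17 + 22 = 51
σ = (2, 0, 1, 3): 14 + 2 + 4 + 15 = 35
σ = (2, 0, 3, 1): 14 + 2 + 14 + 17 = 47
σ = (2, 1, 0, 3): 14 + 10 + 2 + 15 = 41
σ = (2, 1, 3, 0): 14 + 10 + 14 + 22 = 60
σ = (2, 3, 0, 1): 14 + 1 + 2 + 17 = 34
σ = (2, 3, 1, 0): 14 + 1 + 4 + 22 = 41
σ = (3, 0, 1, 2): 24 + 2 + 4 + 14 = 44
σ = (3, 0, 2, 1): 24 + 2 + 17 + 17 = 60
σ = (3, 1, 0, 2): 24 + 10 + 2 + 14 = 50
σ = (3, 1, 2, 0): 24 + 10 + 17 + 22 = 73
σ = (3, 2, 0, 1): 24 + (-6) + 2 + 17 = 37
σ = (3, 2, 1, 0): 24 + (-6) + 4 + 22 = 44
Optimal value attained by: σ = (1, 2, 0, 3).
Answer: det⊕(G) = 22; verdict: NONSINGULAR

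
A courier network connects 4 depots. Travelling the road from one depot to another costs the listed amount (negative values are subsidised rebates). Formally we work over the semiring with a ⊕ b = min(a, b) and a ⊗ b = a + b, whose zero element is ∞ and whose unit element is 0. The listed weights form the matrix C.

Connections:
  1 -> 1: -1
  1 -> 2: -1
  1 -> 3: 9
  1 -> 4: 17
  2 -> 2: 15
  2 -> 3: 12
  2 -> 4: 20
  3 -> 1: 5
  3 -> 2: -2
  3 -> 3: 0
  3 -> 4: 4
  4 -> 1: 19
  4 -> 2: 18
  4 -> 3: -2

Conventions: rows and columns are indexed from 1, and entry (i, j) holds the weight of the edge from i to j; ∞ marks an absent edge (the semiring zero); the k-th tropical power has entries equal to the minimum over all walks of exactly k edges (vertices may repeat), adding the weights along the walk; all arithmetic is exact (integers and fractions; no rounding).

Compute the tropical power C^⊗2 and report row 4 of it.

C^⊗2:
  [-2, -2, 8, 13]
  [17, 10, 12, 16]
  [4, -2, 0, 4]
  [3, -4, -2, 2]
Answer: row 4 of C^⊗2 = [3, -4, -2, 2]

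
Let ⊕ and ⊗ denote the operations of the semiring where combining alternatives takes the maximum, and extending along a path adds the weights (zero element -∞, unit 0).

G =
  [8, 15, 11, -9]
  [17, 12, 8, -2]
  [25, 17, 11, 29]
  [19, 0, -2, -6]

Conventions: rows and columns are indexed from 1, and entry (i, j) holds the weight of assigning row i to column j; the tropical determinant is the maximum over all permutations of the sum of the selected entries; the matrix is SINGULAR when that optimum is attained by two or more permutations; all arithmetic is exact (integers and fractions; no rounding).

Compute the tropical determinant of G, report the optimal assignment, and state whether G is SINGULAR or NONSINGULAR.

σ = (1, 2, 3, 4): 8 + 12 + 11 + (-6) = 25
σ = (1, 2, 4, 3): 8 + 12 + 29 + (-2) = 47
σ = (1, 3, 2, 4): 8 + 8 + 17 + (-6) = 27
σ = (1, 3, 4, 2): 8 + 8 + 29 + 0 = 45
σ = (1, 4, 2, 3): 8 + (-2) + 17 + (-2) = 21
σ = (1, 4, 3, 2): 8 + (-2) + 11 + 0 = 17
σ = (2, 1, 3, 4): 15 + 17 + 11 + (-6) = 37
σ = (2, 1, 4, 3): 15 + 17 + 29 + (-2) = 59
σ = (2, 3, 1, 4): 15 + 8 + 25 + (-6) = 42
σ = (2, 3, 4, 1): 15 + 8 + 29 + 19 = 71
σ = (2, 4, 1, 3): 15 + (-2) + 25 + (-2) = 36
σ = (2, 4, 3, 1): 15 + (-2) + 11 + 19 = 43
σ = (3, 1, 2, 4): 11 + 17 + 17 + (-6) = 39
σ = (3, 1, 4, 2): 11 + 17 + 29 + 0 = 57
σ = (3, 2, 1, 4): 11 + 12 + 25 + (-6) = 42
σ = (3, 2, 4, 1): 11 + 12 + 29 + 19 = 71
σ = (3, 4, 1, 2): 11 + (-2) + 25 + 0 = 34
σ = (3, 4, 2, 1): 11 + (-2) + 17 + 19 = 45
σ = (4, 1, 2, 3): (-9) + 17 + 17 + (-2) = 23
σ = (4, 1, 3, 2): (-9) + 17 + 11 + 0 = 19
σ = (4, 2, 1, 3): (-9) + 12 + 25 + (-2) = 26
σ = (4, 2, 3, 1): (-9) + 12 + 11 + 19 = 33
σ = (4, 3, 1, 2): (-9) + 8 + 25 + 0 = 24
σ = (4, 3, 2, 1): (-9) + 8 + 17 + 19 = 35
Optimal value attained by: σ = (2, 3, 4, 1).
Answer: det⊕(G) = 71; verdict: SINGULAR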